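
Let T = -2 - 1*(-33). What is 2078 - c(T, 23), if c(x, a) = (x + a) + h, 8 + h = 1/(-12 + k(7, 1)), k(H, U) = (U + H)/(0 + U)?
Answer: 8129/4 ≈ 2032.3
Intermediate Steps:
k(H, U) = (H + U)/U
T = 31 (T = -2 + 33 = 31)
h = -33/4 (h = -8 + 1/(-12 + (7 + 1)/1) = -8 + 1/(-12 + 1*8) = -8 + 1/(-12 + 8) = -8 + 1/(-4) = -8 - 1/4 = -33/4 ≈ -8.2500)
c(x, a) = -33/4 + a + x (c(x, a) = (x + a) - 33/4 = (a + x) - 33/4 = -33/4 + a + x)
2078 - c(T, 23) = 2078 - (-33/4 + 23 + 31) = 2078 - 1*183/4 = 2078 - 183/4 = 8129/4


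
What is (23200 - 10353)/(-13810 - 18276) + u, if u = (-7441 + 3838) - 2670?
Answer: -201288325/32086 ≈ -6273.4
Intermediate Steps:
u = -6273 (u = -3603 - 2670 = -6273)
(23200 - 10353)/(-13810 - 18276) + u = (23200 - 10353)/(-13810 - 18276) - 6273 = 12847/(-32086) - 6273 = 12847*(-1/32086) - 6273 = -12847/32086 - 6273 = -201288325/32086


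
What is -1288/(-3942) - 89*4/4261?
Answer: 2042408/8398431 ≈ 0.24319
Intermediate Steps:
-1288/(-3942) - 89*4/4261 = -1288*(-1/3942) - 356*1/4261 = 644/1971 - 356/4261 = 2042408/8398431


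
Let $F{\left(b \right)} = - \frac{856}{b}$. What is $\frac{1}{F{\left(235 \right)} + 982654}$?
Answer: $\frac{235}{230922834} \approx 1.0177 \cdot 10^{-6}$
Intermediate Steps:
$\frac{1}{F{\left(235 \right)} + 982654} = \frac{1}{- \frac{856}{235} + 982654} = \frac{1}{\frac{230922834}{235}} = \frac{235}{230922834}$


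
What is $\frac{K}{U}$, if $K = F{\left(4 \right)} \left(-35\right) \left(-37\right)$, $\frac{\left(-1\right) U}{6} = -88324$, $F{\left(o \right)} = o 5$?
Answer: $\frac{6475}{132486} \approx 0.048873$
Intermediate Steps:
$F{\left(o \right)} = 5 o$
$U = 529944$ ($U = \left(-6\right) \left(-88324\right) = 529944$)
$K = 25900$ ($K = 5 \cdot 4 \left(-35\right) \left(-37\right) = 20 \left(-35\right) \left(-37\right) = \left(-700\right) \left(-37\right) = 25900$)
$\frac{K}{U} = \frac{25900}{529944} = 25900 \cdot \frac{1}{529944} = \frac{6475}{132486}$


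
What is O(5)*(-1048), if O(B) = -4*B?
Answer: 20960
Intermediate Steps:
O(5)*(-1048) = -4*5*(-1048) = -20*(-1048) = 20960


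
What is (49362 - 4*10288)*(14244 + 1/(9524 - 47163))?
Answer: 4401626602150/37639 ≈ 1.1694e+8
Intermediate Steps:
(49362 - 4*10288)*(14244 + 1/(9524 - 47163)) = (49362 - 41152)*(14244 + 1/(-37639)) = 8210*(14244 - 1/37639) = 8210*(536129915/37639) = 4401626602150/37639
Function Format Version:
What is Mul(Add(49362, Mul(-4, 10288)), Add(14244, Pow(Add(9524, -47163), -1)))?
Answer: Rational(4401626602150, 37639) ≈ 1.1694e+8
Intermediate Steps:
Mul(Add(49362, Mul(-4, 10288)), Add(14244, Pow(Add(9524, -47163), -1))) = Mul(Add(49362, -41152), Add(14244, Pow(-37639, -1))) = Mul(8210, Add(14244, Rational(-1, 37639))) = Mul(8210, Rational(536129915, 37639)) = Rational(4401626602150, 37639)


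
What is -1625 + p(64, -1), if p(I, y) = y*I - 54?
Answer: -1743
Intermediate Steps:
p(I, y) = -54 + I*y (p(I, y) = I*y - 54 = -54 + I*y)
-1625 + p(64, -1) = -1625 + (-54 + 64*(-1)) = -1625 + (-54 - 64) = -1625 - 118 = -1743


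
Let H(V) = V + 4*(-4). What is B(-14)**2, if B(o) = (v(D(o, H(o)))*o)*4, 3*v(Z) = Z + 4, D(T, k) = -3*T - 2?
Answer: 6071296/9 ≈ 6.7459e+5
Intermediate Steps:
H(V) = -16 + V (H(V) = V - 16 = -16 + V)
D(T, k) = -2 - 3*T
v(Z) = 4/3 + Z/3 (v(Z) = (Z + 4)/3 = (4 + Z)/3 = 4/3 + Z/3)
B(o) = 4*o*(2/3 - o) (B(o) = ((4/3 + (-2 - 3*o)/3)*o)*4 = ((4/3 + (-2/3 - o))*o)*4 = ((2/3 - o)*o)*4 = (o*(2/3 - o))*4 = 4*o*(2/3 - o))
B(-14)**2 = ((4/3)*(-14)*(2 - 3*(-14)))**2 = ((4/3)*(-14)*(2 + 42))**2 = ((4/3)*(-14)*44)**2 = (-2464/3)**2 = 6071296/9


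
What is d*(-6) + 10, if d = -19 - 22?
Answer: 256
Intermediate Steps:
d = -41
d*(-6) + 10 = -41*(-6) + 10 = 246 + 10 = 256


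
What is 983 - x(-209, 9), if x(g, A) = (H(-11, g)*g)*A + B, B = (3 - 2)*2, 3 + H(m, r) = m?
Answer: -25353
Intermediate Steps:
H(m, r) = -3 + m
B = 2 (B = 1*2 = 2)
x(g, A) = 2 - 14*A*g (x(g, A) = ((-3 - 11)*g)*A + 2 = (-14*g)*A + 2 = -14*A*g + 2 = 2 - 14*A*g)
983 - x(-209, 9) = 983 - (2 - 14*9*(-209)) = 983 - (2 + 26334) = 983 - 1*26336 = 983 - 26336 = -25353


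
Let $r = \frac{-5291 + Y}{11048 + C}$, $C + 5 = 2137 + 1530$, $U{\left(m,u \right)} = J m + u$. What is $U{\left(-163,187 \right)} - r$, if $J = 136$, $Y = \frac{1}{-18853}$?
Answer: $- \frac{3047919441903}{138663815} \approx -21981.0$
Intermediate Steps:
$Y = - \frac{1}{18853} \approx -5.3042 \cdot 10^{-5}$
$U{\left(m,u \right)} = u + 136 m$ ($U{\left(m,u \right)} = 136 m + u = u + 136 m$)
$C = 3662$ ($C = -5 + \left(2137 + 1530\right) = -5 + 3667 = 3662$)
$r = - \frac{49875612}{138663815}$ ($r = \frac{-5291 - \frac{1}{18853}}{11048 + 3662} = - \frac{99751224}{18853 \cdot 14710} = \left(- \frac{99751224}{18853}\right) \frac{1}{14710} = - \frac{49875612}{138663815} \approx -0.35969$)
$U{\left(-163,187 \right)} - r = \left(187 + 136 \left(-163\right)\right) - - \frac{49875612}{138663815} = \left(187 - 22168\right) + \frac{49875612}{138663815} = -21981 + \frac{49875612}{138663815} = - \frac{3047919441903}{138663815}$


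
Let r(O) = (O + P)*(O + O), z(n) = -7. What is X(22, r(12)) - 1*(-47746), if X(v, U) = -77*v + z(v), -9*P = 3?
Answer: 46045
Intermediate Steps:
P = -1/3 (P = -1/9*3 = -1/3 ≈ -0.33333)
r(O) = 2*O*(-1/3 + O) (r(O) = (O - 1/3)*(O + O) = (-1/3 + O)*(2*O) = 2*O*(-1/3 + O))
X(v, U) = -7 - 77*v (X(v, U) = -77*v - 7 = -7 - 77*v)
X(22, r(12)) - 1*(-47746) = (-7 - 77*22) - 1*(-47746) = (-7 - 1694) + 47746 = -1701 + 47746 = 46045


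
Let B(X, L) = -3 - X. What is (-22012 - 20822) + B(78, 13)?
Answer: -42915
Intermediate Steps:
(-22012 - 20822) + B(78, 13) = (-22012 - 20822) + (-3 - 1*78) = -42834 + (-3 - 78) = -42834 - 81 = -42915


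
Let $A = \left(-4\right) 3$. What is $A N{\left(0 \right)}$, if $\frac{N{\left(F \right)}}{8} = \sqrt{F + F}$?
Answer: $0$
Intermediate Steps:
$N{\left(F \right)} = 8 \sqrt{2} \sqrt{F}$ ($N{\left(F \right)} = 8 \sqrt{F + F} = 8 \sqrt{2 F} = 8 \sqrt{2} \sqrt{F}$)
$A = -12$
$A N{\left(0 \right)} = - 12 \cdot 8 \sqrt{2} \sqrt{0} = - 12 \cdot 8 \sqrt{2} \cdot 0 = \left(-12\right) 0 = 0$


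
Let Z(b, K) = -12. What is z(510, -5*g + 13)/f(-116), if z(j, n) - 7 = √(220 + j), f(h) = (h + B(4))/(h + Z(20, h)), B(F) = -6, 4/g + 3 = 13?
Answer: 448/61 + 64*√730/61 ≈ 35.692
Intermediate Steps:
g = ⅖ (g = 4/(-3 + 13) = 4/10 = 4*(⅒) = ⅖ ≈ 0.40000)
f(h) = (-6 + h)/(-12 + h) (f(h) = (h - 6)/(h - 12) = (-6 + h)/(-12 + h))
z(j, n) = 7 + √(220 + j)
z(510, -5*g + 13)/f(-116) = (7 + √(220 + 510))/(((-6 - 116)/(-12 - 116))) = (7 + √730)/((-122/(-128))) = (7 + √730)/((-1/128*(-122))) = (7 + √730)/(61/64) = (7 + √730)*(64/61) = 448/61 + 64*√730/61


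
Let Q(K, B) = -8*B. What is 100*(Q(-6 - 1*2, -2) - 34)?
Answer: -1800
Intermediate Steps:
100*(Q(-6 - 1*2, -2) - 34) = 100*(-8*(-2) - 34) = 100*(16 - 34) = 100*(-18) = -1800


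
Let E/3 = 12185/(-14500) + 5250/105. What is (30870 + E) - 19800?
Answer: 32530689/2900 ≈ 11217.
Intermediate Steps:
E = 427689/2900 (E = 3*(12185/(-14500) + 5250/105) = 3*(12185*(-1/14500) + 5250*(1/105)) = 3*(-2437/2900 + 50) = 3*(142563/2900) = 427689/2900 ≈ 147.48)
(30870 + E) - 19800 = (30870 + 427689/2900) - 19800 = 89950689/2900 - 19800 = 32530689/2900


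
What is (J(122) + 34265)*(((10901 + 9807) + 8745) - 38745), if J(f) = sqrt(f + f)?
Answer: -318390380 - 18584*sqrt(61) ≈ -3.1854e+8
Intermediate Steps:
J(f) = sqrt(2)*sqrt(f) (J(f) = sqrt(2*f) = sqrt(2)*sqrt(f))
(J(122) + 34265)*(((10901 + 9807) + 8745) - 38745) = (sqrt(2)*sqrt(122) + 34265)*(((10901 + 9807) + 8745) - 38745) = (2*sqrt(61) + 34265)*((20708 + 8745) - 38745) = (34265 + 2*sqrt(61))*(29453 - 38745) = (34265 + 2*sqrt(61))*(-9292) = -318390380 - 18584*sqrt(61)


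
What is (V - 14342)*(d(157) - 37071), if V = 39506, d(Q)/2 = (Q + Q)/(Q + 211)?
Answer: -21454669125/23 ≈ -9.3281e+8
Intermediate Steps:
d(Q) = 4*Q/(211 + Q) (d(Q) = 2*((Q + Q)/(Q + 211)) = 2*((2*Q)/(211 + Q)) = 2*(2*Q/(211 + Q)) = 4*Q/(211 + Q))
(V - 14342)*(d(157) - 37071) = (39506 - 14342)*(4*157/(211 + 157) - 37071) = 25164*(4*157/368 - 37071) = 25164*(4*157*(1/368) - 37071) = 25164*(157/92 - 37071) = 25164*(-3410375/92) = -21454669125/23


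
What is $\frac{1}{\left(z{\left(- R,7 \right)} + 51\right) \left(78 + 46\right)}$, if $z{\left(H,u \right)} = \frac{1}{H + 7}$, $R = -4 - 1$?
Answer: $\frac{3}{19003} \approx 0.00015787$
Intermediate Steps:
$R = -5$ ($R = -4 - 1 = -5$)
$z{\left(H,u \right)} = \frac{1}{7 + H}$
$\frac{1}{\left(z{\left(- R,7 \right)} + 51\right) \left(78 + 46\right)} = \frac{1}{\left(\frac{1}{7 - -5} + 51\right) \left(78 + 46\right)} = \frac{1}{\left(\frac{1}{7 + 5} + 51\right) 124} = \frac{1}{\left(\frac{1}{12} + 51\right) 124} = \frac{1}{\frac{613}{12} \cdot 124} = \frac{1}{\frac{19003}{3}} = \frac{3}{19003}$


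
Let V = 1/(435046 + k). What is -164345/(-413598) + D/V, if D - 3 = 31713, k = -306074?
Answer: 1691812672959641/413598 ≈ 4.0905e+9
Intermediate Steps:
V = 1/128972 (V = 1/(435046 - 306074) = 1/128972 ≈ 7.7536e-6)
D = 31716 (D = 3 + 31713 = 31716)
-164345/(-413598) + D/V = -164345/(-413598) + 31716/(1/128972) = -164345*(-1/413598) + 31716*128972 = 164345/413598 + 4090475952 = 1691812672959641/413598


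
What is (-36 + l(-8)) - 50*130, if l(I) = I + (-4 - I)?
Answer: -6540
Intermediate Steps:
l(I) = -4
(-36 + l(-8)) - 50*130 = (-36 - 4) - 50*130 = -40 - 6500 = -6540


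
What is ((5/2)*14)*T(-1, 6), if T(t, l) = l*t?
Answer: -210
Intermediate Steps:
((5/2)*14)*T(-1, 6) = ((5/2)*14)*(6*(-1)) = ((5*(½))*14)*(-6) = ((5/2)*14)*(-6) = 35*(-6) = -210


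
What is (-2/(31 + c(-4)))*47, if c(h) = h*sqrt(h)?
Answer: -2914/1025 - 752*I/1025 ≈ -2.8429 - 0.73366*I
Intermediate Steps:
c(h) = h**(3/2)
(-2/(31 + c(-4)))*47 = (-2/(31 + (-4)**(3/2)))*47 = (-2/(31 - 8*I))*47 = (((31 + 8*I)/1025)*(-2))*47 = -2*(31 + 8*I)/1025*47 = -94*(31 + 8*I)/1025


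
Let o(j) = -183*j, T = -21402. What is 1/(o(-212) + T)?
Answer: 1/17394 ≈ 5.7491e-5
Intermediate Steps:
1/(o(-212) + T) = 1/(-183*(-212) - 21402) = 1/(38796 - 21402) = 1/17394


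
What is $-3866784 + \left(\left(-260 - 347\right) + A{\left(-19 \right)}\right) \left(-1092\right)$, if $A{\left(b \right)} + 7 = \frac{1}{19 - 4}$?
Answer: $- \frac{15981844}{5} \approx -3.1964 \cdot 10^{6}$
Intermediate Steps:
$A{\left(b \right)} = - \frac{104}{15}$ ($A{\left(b \right)} = -7 + \frac{1}{19 - 4} = -7 + \frac{1}{15} = - \frac{104}{15}$)
$-3866784 + \left(\left(-260 - 347\right) + A{\left(-19 \right)}\right) \left(-1092\right) = -3866784 + \left(\left(-260 - 347\right) - \frac{104}{15}\right) \left(-1092\right) = -3866784 + \left(-607 - \frac{104}{15}\right) \left(-1092\right) = -3866784 - - \frac{3352076}{5} = -3866784 + \frac{3352076}{5} = - \frac{15981844}{5}$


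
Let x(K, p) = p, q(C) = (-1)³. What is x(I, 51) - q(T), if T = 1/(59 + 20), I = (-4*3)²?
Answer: 52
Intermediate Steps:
I = 144 (I = (-12)² = 144)
T = 1/79 ≈ 0.012658
q(C) = -1
x(I, 51) - q(T) = 51 - 1*(-1) = 51 + 1 = 52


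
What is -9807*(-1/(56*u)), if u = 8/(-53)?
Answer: -74253/64 ≈ -1160.2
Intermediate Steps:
u = -8/53 (u = 8*(-1/53) = -8/53 ≈ -0.15094)
-9807*(-1/(56*u)) = -9807/((-8/53*(-56))) = -9807/448/53 = -9807*53/448 = -74253/64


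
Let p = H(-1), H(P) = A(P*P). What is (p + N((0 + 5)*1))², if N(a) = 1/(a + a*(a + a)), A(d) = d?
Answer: 3136/3025 ≈ 1.0367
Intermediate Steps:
H(P) = P² (H(P) = P*P = P²)
N(a) = 1/(a + 2*a²) (N(a) = 1/(a + a*(2*a)) = 1/(a + 2*a²))
p = 1 (p = (-1)² = 1)
(p + N((0 + 5)*1))² = (1 + 1/((((0 + 5)*1))*(1 + 2*((0 + 5)*1))))² = (1 + 1/(((5*1))*(1 + 2*(5*1))))² = (1 + 1/(5*(1 + 2*5)))² = (1 + 1/(5*(1 + 10)))² = (1 + (⅕)/11)² = (1 + (⅕)*(1/11))² = (1 + 1/55)² = (56/55)² = 3136/3025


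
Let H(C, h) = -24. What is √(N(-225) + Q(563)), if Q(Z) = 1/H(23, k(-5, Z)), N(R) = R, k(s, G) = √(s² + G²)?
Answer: I*√32406/12 ≈ 15.001*I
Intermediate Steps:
k(s, G) = √(G² + s²)
Q(Z) = -1/24 (Q(Z) = 1/(-24) = -1/24)
√(N(-225) + Q(563)) = √(-225 - 1/24) = √(-5401/24) = I*√32406/12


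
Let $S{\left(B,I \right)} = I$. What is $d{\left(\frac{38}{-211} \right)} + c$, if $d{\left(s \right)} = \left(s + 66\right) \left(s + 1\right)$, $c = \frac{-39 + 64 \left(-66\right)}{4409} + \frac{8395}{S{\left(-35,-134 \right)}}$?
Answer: $- \frac{253828072293}{26303273926} \approx -9.6501$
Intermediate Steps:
$c = - \frac{37584797}{590806}$ ($c = \frac{-39 + 64 \left(-66\right)}{4409} + \frac{8395}{-134} = \left(-39 - 4224\right) \frac{1}{4409} + 8395 \left(- \frac{1}{134}\right) = \left(-4263\right) \frac{1}{4409} - \frac{8395}{134} = - \frac{4263}{4409} - \frac{8395}{134} = - \frac{37584797}{590806} \approx -63.616$)
$d{\left(s \right)} = \left(1 + s\right) \left(66 + s\right)$ ($d{\left(s \right)} = \left(66 + s\right) \left(1 + s\right) = \left(1 + s\right) \left(66 + s\right)$)
$d{\left(\frac{38}{-211} \right)} + c = \left(66 + \left(\frac{38}{-211}\right)^{2} + 67 \frac{38}{-211}\right) - \frac{37584797}{590806} = \left(66 + \left(38 \left(- \frac{1}{211}\right)\right)^{2} + 67 \cdot 38 \left(- \frac{1}{211}\right)\right) - \frac{37584797}{590806} = \left(66 + \left(- \frac{38}{211}\right)^{2} + 67 \left(- \frac{38}{211}\right)\right) - \frac{37584797}{590806} = \left(66 + \frac{1444}{44521} - \frac{2546}{211}\right) - \frac{37584797}{590806} = \frac{2402624}{44521} - \frac{37584797}{590806} = - \frac{253828072293}{26303273926}$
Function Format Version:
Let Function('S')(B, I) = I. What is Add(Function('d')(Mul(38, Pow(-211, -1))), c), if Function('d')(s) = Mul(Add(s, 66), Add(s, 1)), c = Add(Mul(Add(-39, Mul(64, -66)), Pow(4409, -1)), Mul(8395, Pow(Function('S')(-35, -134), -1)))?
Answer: Rational(-253828072293, 26303273926) ≈ -9.6501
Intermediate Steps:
c = Rational(-37584797, 590806) (c = Add(Mul(Add(-39, Mul(64, -66)), Pow(4409, -1)), Mul(8395, Pow(-134, -1))) = Add(Mul(Add(-39, -4224), Rational(1, 4409)), Mul(8395, Rational(-1, 134))) = Add(Mul(-4263, Rational(1, 4409)), Rational(-8395, 134)) = Add(Rational(-4263, 4409), Rational(-8395, 134)) = Rational(-37584797, 590806) ≈ -63.616)
Function('d')(s) = Mul(Add(1, s), Add(66, s)) (Function('d')(s) = Mul(Add(66, s), Add(1, s)) = Mul(Add(1, s), Add(66, s)))
Add(Function('d')(Mul(38, Pow(-211, -1))), c) = Add(Add(66, Pow(Mul(38, Pow(-211, -1)), 2), Mul(67, Mul(38, Pow(-211, -1)))), Rational(-37584797, 590806)) = Add(Add(66, Pow(Mul(38, Rational(-1, 211)), 2), Mul(67, Mul(38, Rational(-1, 211)))), Rational(-37584797, 590806)) = Add(Add(66, Pow(Rational(-38, 211), 2), Mul(67, Rational(-38, 211))), Rational(-37584797, 590806)) = Add(Add(66, Rational(1444, 44521), Rational(-2546, 211)), Rational(-37584797, 590806)) = Add(Rational(2402624, 44521), Rational(-37584797, 590806)) = Rational(-253828072293, 26303273926)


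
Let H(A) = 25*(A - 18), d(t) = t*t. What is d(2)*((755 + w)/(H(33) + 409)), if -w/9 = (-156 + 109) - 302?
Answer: 974/49 ≈ 19.878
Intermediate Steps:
d(t) = t²
w = 3141 (w = -9*((-156 + 109) - 302) = -9*(-47 - 302) = -9*(-349) = 3141)
H(A) = -450 + 25*A (H(A) = 25*(-18 + A) = -450 + 25*A)
d(2)*((755 + w)/(H(33) + 409)) = 2²*((755 + 3141)/((-450 + 25*33) + 409)) = 4*(3896/((-450 + 825) + 409)) = 4*(3896/(375 + 409)) = 4*(3896/784) = 4*(3896*(1/784)) = 4*(487/98) = 974/49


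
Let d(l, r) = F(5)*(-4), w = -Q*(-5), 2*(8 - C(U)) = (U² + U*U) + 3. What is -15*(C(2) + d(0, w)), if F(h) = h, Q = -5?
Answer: 525/2 ≈ 262.50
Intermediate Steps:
C(U) = 13/2 - U² (C(U) = 8 - ((U² + U*U) + 3)/2 = 8 - ((U² + U²) + 3)/2 = 8 - (2*U² + 3)/2 = 8 - (3 + 2*U²)/2 = 8 + (-3/2 - U²) = 13/2 - U²)
w = -25 (w = -1*(-5)*(-5) = 5*(-5) = -25)
d(l, r) = -20 (d(l, r) = 5*(-4) = -20)
-15*(C(2) + d(0, w)) = -15*((13/2 - 1*2²) - 20) = -15*((13/2 - 1*4) - 20) = -15*((13/2 - 4) - 20) = -15*(5/2 - 20) = -15*(-35/2) = 525/2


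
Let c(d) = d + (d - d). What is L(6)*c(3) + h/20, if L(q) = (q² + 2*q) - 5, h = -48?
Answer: 633/5 ≈ 126.60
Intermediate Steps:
c(d) = d (c(d) = d + 0 = d)
L(q) = -5 + q² + 2*q
L(6)*c(3) + h/20 = (-5 + 6² + 2*6)*3 - 48/20 = (-5 + 36 + 12)*3 - 48*1/20 = 43*3 - 12/5 = 129 - 12/5 = 633/5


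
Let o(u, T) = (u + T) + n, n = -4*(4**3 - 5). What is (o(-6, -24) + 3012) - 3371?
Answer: -625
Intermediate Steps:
n = -236 (n = -4*(64 - 5) = -4*59 = -236)
o(u, T) = -236 + T + u (o(u, T) = (u + T) - 236 = (T + u) - 236 = -236 + T + u)
(o(-6, -24) + 3012) - 3371 = ((-236 - 24 - 6) + 3012) - 3371 = (-266 + 3012) - 3371 = 2746 - 3371 = -625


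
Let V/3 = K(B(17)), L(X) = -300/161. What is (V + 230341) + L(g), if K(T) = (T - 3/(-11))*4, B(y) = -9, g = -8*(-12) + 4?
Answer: 407745139/1771 ≈ 2.3023e+5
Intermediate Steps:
g = 100 (g = 96 + 4 = 100)
L(X) = -300/161 (L(X) = -300*1/161 = -300/161)
K(T) = 12/11 + 4*T (K(T) = (T - 3*(-1/11))*4 = (T + 3/11)*4 = (3/11 + T)*4 = 12/11 + 4*T)
V = -1152/11 (V = 3*(12/11 + 4*(-9)) = 3*(12/11 - 36) = 3*(-384/11) = -1152/11 ≈ -104.73)
(V + 230341) + L(g) = (-1152/11 + 230341) - 300/161 = 2532599/11 - 300/161 = 407745139/1771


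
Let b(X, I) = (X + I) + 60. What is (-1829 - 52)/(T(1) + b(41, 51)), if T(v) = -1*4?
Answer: -1881/148 ≈ -12.709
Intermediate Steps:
T(v) = -4
b(X, I) = 60 + I + X (b(X, I) = (I + X) + 60 = 60 + I + X)
(-1829 - 52)/(T(1) + b(41, 51)) = (-1829 - 52)/(-4 + (60 + 51 + 41)) = -1881/(-4 + 152) = -1881/148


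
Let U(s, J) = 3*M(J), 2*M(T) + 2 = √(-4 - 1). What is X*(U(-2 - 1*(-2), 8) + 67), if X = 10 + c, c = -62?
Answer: -3328 - 78*I*√5 ≈ -3328.0 - 174.41*I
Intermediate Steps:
M(T) = -1 + I*√5/2 (M(T) = -1 + √(-4 - 1)/2 = -1 + √(-5)/2 = -1 + (I*√5)/2 = -1 + I*√5/2)
U(s, J) = -3 + 3*I*√5/2 (U(s, J) = 3*(-1 + I*√5/2) = -3 + 3*I*√5/2)
X = -52 (X = 10 - 62 = -52)
X*(U(-2 - 1*(-2), 8) + 67) = -52*((-3 + 3*I*√5/2) + 67) = -52*(64 + 3*I*√5/2) = -3328 - 78*I*√5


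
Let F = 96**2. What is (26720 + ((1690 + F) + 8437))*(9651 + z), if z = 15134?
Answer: 1141671455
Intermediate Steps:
F = 9216
(26720 + ((1690 + F) + 8437))*(9651 + z) = (26720 + ((1690 + 9216) + 8437))*(9651 + 15134) = (26720 + (10906 + 8437))*24785 = (26720 + 19343)*24785 = 46063*24785 = 1141671455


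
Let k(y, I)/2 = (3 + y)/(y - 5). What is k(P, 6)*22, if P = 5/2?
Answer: -484/5 ≈ -96.800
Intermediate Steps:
P = 5/2 (P = 5*(1/2) = 5/2 ≈ 2.5000)
k(y, I) = 2*(3 + y)/(-5 + y) (k(y, I) = 2*((3 + y)/(y - 5)) = 2*((3 + y)/(-5 + y)) = 2*(3 + y)/(-5 + y))
k(P, 6)*22 = (2*(3 + 5/2)/(-5 + 5/2))*22 = (2*(11/2)/(-5/2))*22 = (2*(-2/5)*(11/2))*22 = -22/5*22 = -484/5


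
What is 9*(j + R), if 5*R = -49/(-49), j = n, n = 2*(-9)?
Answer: -801/5 ≈ -160.20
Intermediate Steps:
n = -18
j = -18
R = ⅕ (R = (-49/(-49))/5 = (-49*(-1/49))/5 = (⅕)*1 = ⅕ ≈ 0.20000)
9*(j + R) = 9*(-18 + ⅕) = 9*(-89/5) = -801/5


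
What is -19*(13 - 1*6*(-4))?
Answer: -703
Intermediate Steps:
-19*(13 - 1*6*(-4)) = -19*(13 - 6*(-4)) = -19*(13 + 24) = -19*37 = -703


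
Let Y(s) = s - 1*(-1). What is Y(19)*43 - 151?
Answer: 709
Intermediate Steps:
Y(s) = 1 + s (Y(s) = s + 1 = 1 + s)
Y(19)*43 - 151 = (1 + 19)*43 - 151 = 20*43 - 151 = 860 - 151 = 709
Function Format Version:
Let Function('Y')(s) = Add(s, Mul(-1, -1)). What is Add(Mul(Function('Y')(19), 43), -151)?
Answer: 709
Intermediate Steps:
Function('Y')(s) = Add(1, s) (Function('Y')(s) = Add(s, 1) = Add(1, s))
Add(Mul(Function('Y')(19), 43), -151) = Add(Mul(Add(1, 19), 43), -151) = Add(Mul(20, 43), -151) = Add(860, -151) = 709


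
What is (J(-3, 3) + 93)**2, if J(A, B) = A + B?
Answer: 8649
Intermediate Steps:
(J(-3, 3) + 93)**2 = ((-3 + 3) + 93)**2 = (0 + 93)**2 = 93**2 = 8649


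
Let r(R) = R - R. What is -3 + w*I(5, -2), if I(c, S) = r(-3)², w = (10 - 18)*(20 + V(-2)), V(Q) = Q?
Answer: -3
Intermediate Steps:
r(R) = 0
w = -144 (w = (10 - 18)*(20 - 2) = -8*18 = -144)
I(c, S) = 0 (I(c, S) = 0² = 0)
-3 + w*I(5, -2) = -3 - 144*0 = -3 + 0 = -3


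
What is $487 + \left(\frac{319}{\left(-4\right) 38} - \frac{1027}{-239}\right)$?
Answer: $\frac{17771599}{36328} \approx 489.2$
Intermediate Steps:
$487 + \left(\frac{319}{\left(-4\right) 38} - \frac{1027}{-239}\right) = 487 + \left(\frac{319}{-152} - - \frac{1027}{239}\right) = 487 + \left(319 \left(- \frac{1}{152}\right) + \frac{1027}{239}\right) = 487 + \left(- \frac{319}{152} + \frac{1027}{239}\right) = 487 + \frac{79863}{36328} = \frac{17771599}{36328}$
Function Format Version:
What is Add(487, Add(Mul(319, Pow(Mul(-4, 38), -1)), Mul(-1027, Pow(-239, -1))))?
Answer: Rational(17771599, 36328) ≈ 489.20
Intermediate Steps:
Add(487, Add(Mul(319, Pow(Mul(-4, 38), -1)), Mul(-1027, Pow(-239, -1)))) = Add(487, Add(Mul(319, Pow(-152, -1)), Mul(-1027, Rational(-1, 239)))) = Add(487, Add(Mul(319, Rational(-1, 152)), Rational(1027, 239))) = Add(487, Add(Rational(-319, 152), Rational(1027, 239))) = Add(487, Rational(79863, 36328)) = Rational(17771599, 36328)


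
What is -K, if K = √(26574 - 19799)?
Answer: -5*√271 ≈ -82.310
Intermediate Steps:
K = 5*√271 (K = √6775 = 5*√271 ≈ 82.310)
-K = -5*√271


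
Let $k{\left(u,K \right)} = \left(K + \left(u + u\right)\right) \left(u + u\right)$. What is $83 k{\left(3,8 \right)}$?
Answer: $6972$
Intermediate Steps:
$k{\left(u,K \right)} = 2 u \left(K + 2 u\right)$ ($k{\left(u,K \right)} = \left(K + 2 u\right) 2 u = 2 u \left(K + 2 u\right)$)
$83 k{\left(3,8 \right)} = 83 \cdot 2 \cdot 3 \left(8 + 2 \cdot 3\right) = 83 \cdot 2 \cdot 3 \left(8 + 6\right) = 83 \cdot 2 \cdot 3 \cdot 14 = 83 \cdot 84 = 6972$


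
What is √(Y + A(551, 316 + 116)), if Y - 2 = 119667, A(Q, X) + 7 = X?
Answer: √120094 ≈ 346.55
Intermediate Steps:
A(Q, X) = -7 + X
Y = 119669 (Y = 2 + 119667 = 119669)
√(Y + A(551, 316 + 116)) = √(119669 + (-7 + (316 + 116))) = √(119669 + (-7 + 432)) = √(119669 + 425) = √120094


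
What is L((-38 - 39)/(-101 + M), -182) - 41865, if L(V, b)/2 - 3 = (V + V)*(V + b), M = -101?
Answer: -429828558/10201 ≈ -42136.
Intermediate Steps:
L(V, b) = 6 + 4*V*(V + b) (L(V, b) = 6 + 2*((V + V)*(V + b)) = 6 + 2*((2*V)*(V + b)) = 6 + 2*(2*V*(V + b)) = 6 + 4*V*(V + b))
L((-38 - 39)/(-101 + M), -182) - 41865 = (6 + 4*((-38 - 39)/(-101 - 101))² + 4*((-38 - 39)/(-101 - 101))*(-182)) - 41865 = (6 + 4*(-77/(-202))² + 4*(-77/(-202))*(-182)) - 41865 = (6 + 4*(-77*(-1/202))² + 4*(-77*(-1/202))*(-182)) - 41865 = (6 + 4*(77/202)² + 4*(77/202)*(-182)) - 41865 = (6 + 4*(5929/40804) - 28028/101) - 41865 = (6 + 5929/10201 - 28028/101) - 41865 = -2763693/10201 - 41865 = -429828558/10201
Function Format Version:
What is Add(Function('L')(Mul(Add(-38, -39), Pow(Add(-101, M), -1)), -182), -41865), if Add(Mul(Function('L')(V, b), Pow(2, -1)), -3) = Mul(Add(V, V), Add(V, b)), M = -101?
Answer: Rational(-429828558, 10201) ≈ -42136.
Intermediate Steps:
Function('L')(V, b) = Add(6, Mul(4, V, Add(V, b))) (Function('L')(V, b) = Add(6, Mul(2, Mul(Add(V, V), Add(V, b)))) = Add(6, Mul(2, Mul(Mul(2, V), Add(V, b)))) = Add(6, Mul(2, Mul(2, V, Add(V, b)))) = Add(6, Mul(4, V, Add(V, b))))
Add(Function('L')(Mul(Add(-38, -39), Pow(Add(-101, M), -1)), -182), -41865) = Add(Add(6, Mul(4, Pow(Mul(Add(-38, -39), Pow(Add(-101, -101), -1)), 2)), Mul(4, Mul(Add(-38, -39), Pow(Add(-101, -101), -1)), -182)), -41865) = Add(Add(6, Mul(4, Pow(Mul(-77, Pow(-202, -1)), 2)), Mul(4, Mul(-77, Pow(-202, -1)), -182)), -41865) = Add(Add(6, Mul(4, Pow(Mul(-77, Rational(-1, 202)), 2)), Mul(4, Mul(-77, Rational(-1, 202)), -182)), -41865) = Add(Add(6, Mul(4, Pow(Rational(77, 202), 2)), Mul(4, Rational(77, 202), -182)), -41865) = Add(Add(6, Mul(4, Rational(5929, 40804)), Rational(-28028, 101)), -41865) = Add(Add(6, Rational(5929, 10201), Rational(-28028, 101)), -41865) = Add(Rational(-2763693, 10201), -41865) = Rational(-429828558, 10201)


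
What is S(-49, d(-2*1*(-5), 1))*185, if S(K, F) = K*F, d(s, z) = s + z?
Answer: -99715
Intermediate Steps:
S(K, F) = F*K
S(-49, d(-2*1*(-5), 1))*185 = ((-2*1*(-5) + 1)*(-49))*185 = ((-2*(-5) + 1)*(-49))*185 = ((10 + 1)*(-49))*185 = (11*(-49))*185 = -539*185 = -99715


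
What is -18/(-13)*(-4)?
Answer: -72/13 ≈ -5.5385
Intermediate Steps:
-18/(-13)*(-4) = -18*(-1/13)*(-4) = (18/13)*(-4) = -72/13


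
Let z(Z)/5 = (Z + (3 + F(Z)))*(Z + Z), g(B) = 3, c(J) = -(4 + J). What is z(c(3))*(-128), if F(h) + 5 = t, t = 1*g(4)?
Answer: -53760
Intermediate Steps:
c(J) = -4 - J
t = 3 (t = 1*3 = 3)
F(h) = -2 (F(h) = -5 + 3 = -2)
z(Z) = 10*Z*(1 + Z) (z(Z) = 5*((Z + (3 - 2))*(Z + Z)) = 5*((Z + 1)*(2*Z)) = 5*((1 + Z)*(2*Z)) = 5*(2*Z*(1 + Z)) = 10*Z*(1 + Z))
z(c(3))*(-128) = (10*(-4 - 1*3)*(1 + (-4 - 1*3)))*(-128) = (10*(-4 - 3)*(1 + (-4 - 3)))*(-128) = (10*(-7)*(1 - 7))*(-128) = (10*(-7)*(-6))*(-128) = 420*(-128) = -53760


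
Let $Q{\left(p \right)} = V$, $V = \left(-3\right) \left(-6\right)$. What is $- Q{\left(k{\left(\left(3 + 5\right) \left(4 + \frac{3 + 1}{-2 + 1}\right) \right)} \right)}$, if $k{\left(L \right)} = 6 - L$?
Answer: $-18$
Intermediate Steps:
$V = 18$
$Q{\left(p \right)} = 18$
$- Q{\left(k{\left(\left(3 + 5\right) \left(4 + \frac{3 + 1}{-2 + 1}\right) \right)} \right)} = \left(-1\right) 18 = -18$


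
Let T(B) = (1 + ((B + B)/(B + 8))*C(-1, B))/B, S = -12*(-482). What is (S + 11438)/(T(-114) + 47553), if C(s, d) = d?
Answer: 104055324/287328169 ≈ 0.36215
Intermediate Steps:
S = 5784
T(B) = (1 + 2*B²/(8 + B))/B (T(B) = (1 + ((B + B)/(B + 8))*B)/B = (1 + ((2*B)/(8 + B))*B)/B = (1 + (2*B/(8 + B))*B)/B = (1 + 2*B²/(8 + B))/B)
(S + 11438)/(T(-114) + 47553) = (5784 + 11438)/((8 - 114 + 2*(-114)²)/((-114)*(8 - 114)) + 47553) = 17222/(-1/114*(8 - 114 + 2*12996)/(-106) + 47553) = 17222/(-1/114*(-1/106)*(8 - 114 + 25992) + 47553) = 17222/(-1/114*(-1/106)*25886 + 47553) = 17222/(12943/6042 + 47553) = 17222/(287328169/6042) = 17222*(6042/287328169) = 104055324/287328169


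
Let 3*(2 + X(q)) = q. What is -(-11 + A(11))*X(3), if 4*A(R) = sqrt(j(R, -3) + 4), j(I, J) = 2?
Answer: -11 + sqrt(6)/4 ≈ -10.388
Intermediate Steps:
X(q) = -2 + q/3
A(R) = sqrt(6)/4 (A(R) = sqrt(2 + 4)/4 = sqrt(6)/4)
-(-11 + A(11))*X(3) = -(-11 + sqrt(6)/4)*(-2 + (1/3)*3) = -(-11 + sqrt(6)/4)*(-2 + 1) = -(-11 + sqrt(6)/4)*(-1) = -(11 - sqrt(6)/4) = -11 + sqrt(6)/4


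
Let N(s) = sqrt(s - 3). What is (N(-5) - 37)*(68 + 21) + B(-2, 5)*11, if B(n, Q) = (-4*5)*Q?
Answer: -4393 + 178*I*sqrt(2) ≈ -4393.0 + 251.73*I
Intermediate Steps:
N(s) = sqrt(-3 + s)
B(n, Q) = -20*Q
(N(-5) - 37)*(68 + 21) + B(-2, 5)*11 = (sqrt(-3 - 5) - 37)*(68 + 21) - 20*5*11 = (sqrt(-8) - 37)*89 - 100*11 = (2*I*sqrt(2) - 37)*89 - 1100 = (-37 + 2*I*sqrt(2))*89 - 1100 = (-3293 + 178*I*sqrt(2)) - 1100 = -4393 + 178*I*sqrt(2)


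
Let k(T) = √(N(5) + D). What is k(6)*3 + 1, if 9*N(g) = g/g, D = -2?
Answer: 1 + I*√17 ≈ 1.0 + 4.1231*I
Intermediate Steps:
N(g) = ⅑ (N(g) = (g/g)/9 = (⅑)*1 = ⅑)
k(T) = I*√17/3 (k(T) = √(⅑ - 2) = √(-17/9) = I*√17/3)
k(6)*3 + 1 = (I*√17/3)*3 + 1 = I*√17 + 1 = 1 + I*√17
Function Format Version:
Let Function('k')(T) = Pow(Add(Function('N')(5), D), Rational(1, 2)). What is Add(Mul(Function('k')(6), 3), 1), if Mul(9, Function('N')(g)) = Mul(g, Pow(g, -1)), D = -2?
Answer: Add(1, Mul(I, Pow(17, Rational(1, 2)))) ≈ Add(1.0000, Mul(4.1231, I))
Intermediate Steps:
Function('N')(g) = Rational(1, 9) (Function('N')(g) = Mul(Rational(1, 9), Mul(g, Pow(g, -1))) = Mul(Rational(1, 9), 1) = Rational(1, 9))
Function('k')(T) = Mul(Rational(1, 3), I, Pow(17, Rational(1, 2))) (Function('k')(T) = Pow(Add(Rational(1, 9), -2), Rational(1, 2)) = Pow(Rational(-17, 9), Rational(1, 2)) = Mul(Rational(1, 3), I, Pow(17, Rational(1, 2))))
Add(Mul(Function('k')(6), 3), 1) = Add(Mul(Mul(Rational(1, 3), I, Pow(17, Rational(1, 2))), 3), 1) = Add(Mul(I, Pow(17, Rational(1, 2))), 1) = Add(1, Mul(I, Pow(17, Rational(1, 2))))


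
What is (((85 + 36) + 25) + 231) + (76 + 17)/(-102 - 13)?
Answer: 43262/115 ≈ 376.19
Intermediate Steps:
(((85 + 36) + 25) + 231) + (76 + 17)/(-102 - 13) = ((121 + 25) + 231) + 93/(-115) = (146 + 231) + 93*(-1/115) = 377 - 93/115 = 43262/115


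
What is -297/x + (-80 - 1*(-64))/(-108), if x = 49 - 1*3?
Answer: -7835/1242 ≈ -6.3084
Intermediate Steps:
x = 46 (x = 49 - 3 = 46)
-297/x + (-80 - 1*(-64))/(-108) = -297/46 + (-80 - 1*(-64))/(-108) = -297*1/46 + (-80 + 64)*(-1/108) = -297/46 - 16*(-1/108) = -297/46 + 4/27 = -7835/1242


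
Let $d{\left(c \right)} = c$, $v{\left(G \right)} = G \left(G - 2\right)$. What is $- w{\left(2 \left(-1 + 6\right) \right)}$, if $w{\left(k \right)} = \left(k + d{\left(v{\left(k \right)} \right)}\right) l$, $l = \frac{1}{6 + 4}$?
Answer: $-9$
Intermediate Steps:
$v{\left(G \right)} = G \left(-2 + G\right)$
$l = \frac{1}{10} \approx 0.1$
$w{\left(k \right)} = \frac{k}{10} + \frac{k \left(-2 + k\right)}{10}$ ($w{\left(k \right)} = \left(k + k \left(-2 + k\right)\right) \frac{1}{10} = \frac{k}{10} + \frac{k \left(-2 + k\right)}{10}$)
$- w{\left(2 \left(-1 + 6\right) \right)} = - \frac{2 \left(-1 + 6\right) \left(-1 + 2 \left(-1 + 6\right)\right)}{10} = - \frac{2 \cdot 5 \left(-1 + 2 \cdot 5\right)}{10} = - \frac{10 \left(-1 + 10\right)}{10} = - \frac{10 \cdot 9}{10} = \left(-1\right) 9 = -9$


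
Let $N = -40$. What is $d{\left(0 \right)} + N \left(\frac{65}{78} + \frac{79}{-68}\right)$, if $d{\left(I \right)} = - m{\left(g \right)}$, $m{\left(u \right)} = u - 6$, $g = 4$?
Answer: $\frac{772}{51} \approx 15.137$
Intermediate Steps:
$m{\left(u \right)} = -6 + u$ ($m{\left(u \right)} = u - 6 = -6 + u$)
$d{\left(I \right)} = 2$ ($d{\left(I \right)} = - (-6 + 4) = \left(-1\right) \left(-2\right) = 2$)
$d{\left(0 \right)} + N \left(\frac{65}{78} + \frac{79}{-68}\right) = 2 - 40 \left(\frac{65}{78} + \frac{79}{-68}\right) = 2 - 40 \left(65 \cdot \frac{1}{78} + 79 \left(- \frac{1}{68}\right)\right) = 2 - 40 \left(\frac{5}{6} - \frac{79}{68}\right) = 2 - - \frac{670}{51} = 2 + \frac{670}{51} = \frac{772}{51}$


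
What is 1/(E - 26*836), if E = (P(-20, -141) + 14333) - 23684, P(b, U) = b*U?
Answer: -1/28267 ≈ -3.5377e-5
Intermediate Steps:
P(b, U) = U*b
E = -6531 (E = (-141*(-20) + 14333) - 23684 = (2820 + 14333) - 23684 = 17153 - 23684 = -6531)
1/(E - 26*836) = 1/(-6531 - 26*836) = 1/(-6531 - 21736) = 1/(-28267) = -1/28267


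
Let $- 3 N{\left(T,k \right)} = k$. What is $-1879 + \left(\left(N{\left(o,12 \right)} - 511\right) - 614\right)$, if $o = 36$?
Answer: $-3008$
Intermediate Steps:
$N{\left(T,k \right)} = - \frac{k}{3}$
$-1879 + \left(\left(N{\left(o,12 \right)} - 511\right) - 614\right) = -1879 - 1129 = -3008$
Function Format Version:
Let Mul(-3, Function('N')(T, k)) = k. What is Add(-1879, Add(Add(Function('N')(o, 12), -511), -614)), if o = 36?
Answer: -3008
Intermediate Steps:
Function('N')(T, k) = Mul(Rational(-1, 3), k)
Add(-1879, Add(Add(Function('N')(o, 12), -511), -614)) = Add(-1879, Add(Add(Mul(Rational(-1, 3), 12), -511), -614)) = Add(-1879, Add(Add(-4, -511), -614)) = Add(-1879, Add(-515, -614)) = Add(-1879, -1129) = -3008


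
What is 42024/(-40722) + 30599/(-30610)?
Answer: -422067853/207750070 ≈ -2.0316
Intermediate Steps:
42024/(-40722) + 30599/(-30610) = 42024*(-1/40722) + 30599*(-1/30610) = -7004/6787 - 30599/30610 = -422067853/207750070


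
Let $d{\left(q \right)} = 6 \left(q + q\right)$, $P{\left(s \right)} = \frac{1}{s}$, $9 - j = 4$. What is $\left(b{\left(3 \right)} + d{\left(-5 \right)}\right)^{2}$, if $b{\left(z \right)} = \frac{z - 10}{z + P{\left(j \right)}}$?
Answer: $\frac{990025}{256} \approx 3867.3$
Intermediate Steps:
$j = 5$ ($j = 9 - 4 = 5$)
$b{\left(z \right)} = \frac{-10 + z}{\frac{1}{5} + z}$ ($b{\left(z \right)} = \frac{z - 10}{z + \frac{1}{5}} = \frac{-10 + z}{z + \frac{1}{5}} = \frac{-10 + z}{\frac{1}{5} + z}$)
$d{\left(q \right)} = 12 q$ ($d{\left(q \right)} = 6 \cdot 2 q = 12 q$)
$\left(b{\left(3 \right)} + d{\left(-5 \right)}\right)^{2} = \left(\frac{5 \left(-10 + 3\right)}{1 + 5 \cdot 3} + 12 \left(-5\right)\right)^{2} = \left(5 \frac{1}{1 + 15} \left(-7\right) - 60\right)^{2} = \left(5 \cdot \frac{1}{16} \left(-7\right) - 60\right)^{2} = \left(- \frac{35}{16} - 60\right)^{2} = \left(- \frac{995}{16}\right)^{2} = \frac{990025}{256}$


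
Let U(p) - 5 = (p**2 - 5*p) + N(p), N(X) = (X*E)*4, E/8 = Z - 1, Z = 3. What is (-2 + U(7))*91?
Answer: 42315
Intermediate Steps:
E = 16 (E = 8*(3 - 1) = 8*2 = 16)
N(X) = 64*X (N(X) = (X*16)*4 = (16*X)*4 = 64*X)
U(p) = 5 + p**2 + 59*p (U(p) = 5 + ((p**2 - 5*p) + 64*p) = 5 + (p**2 + 59*p) = 5 + p**2 + 59*p)
(-2 + U(7))*91 = (-2 + (5 + 7**2 + 59*7))*91 = (-2 + (5 + 49 + 413))*91 = (-2 + 467)*91 = 465*91 = 42315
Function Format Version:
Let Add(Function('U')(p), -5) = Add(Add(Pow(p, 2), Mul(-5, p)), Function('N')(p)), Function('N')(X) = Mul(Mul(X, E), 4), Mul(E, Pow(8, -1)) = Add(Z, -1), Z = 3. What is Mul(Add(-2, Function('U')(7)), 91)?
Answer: 42315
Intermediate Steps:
E = 16 (E = Mul(8, Add(3, -1)) = Mul(8, 2) = 16)
Function('N')(X) = Mul(64, X) (Function('N')(X) = Mul(Mul(X, 16), 4) = Mul(Mul(16, X), 4) = Mul(64, X))
Function('U')(p) = Add(5, Pow(p, 2), Mul(59, p)) (Function('U')(p) = Add(5, Add(Add(Pow(p, 2), Mul(-5, p)), Mul(64, p))) = Add(5, Add(Pow(p, 2), Mul(59, p))) = Add(5, Pow(p, 2), Mul(59, p)))
Mul(Add(-2, Function('U')(7)), 91) = Mul(Add(-2, Add(5, Pow(7, 2), Mul(59, 7))), 91) = Mul(Add(-2, Add(5, 49, 413)), 91) = Mul(Add(-2, 467), 91) = Mul(465, 91) = 42315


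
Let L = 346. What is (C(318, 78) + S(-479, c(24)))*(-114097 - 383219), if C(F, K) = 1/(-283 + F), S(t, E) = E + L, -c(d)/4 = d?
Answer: -4352012316/35 ≈ -1.2434e+8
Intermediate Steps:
c(d) = -4*d
S(t, E) = 346 + E (S(t, E) = E + 346 = 346 + E)
(C(318, 78) + S(-479, c(24)))*(-114097 - 383219) = (1/(-283 + 318) + (346 - 4*24))*(-114097 - 383219) = (1/35 + (346 - 96))*(-497316) = (1/35 + 250)*(-497316) = (8751/35)*(-497316) = -4352012316/35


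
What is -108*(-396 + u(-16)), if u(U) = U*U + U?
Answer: 16848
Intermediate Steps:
u(U) = U + U² (u(U) = U² + U = U + U²)
-108*(-396 + u(-16)) = -108*(-396 - 16*(1 - 16)) = -108*(-396 - 16*(-15)) = -108*(-396 + 240) = -108*(-156) = 16848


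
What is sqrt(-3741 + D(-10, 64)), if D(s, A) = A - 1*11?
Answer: 2*I*sqrt(922) ≈ 60.729*I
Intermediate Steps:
D(s, A) = -11 + A (D(s, A) = A - 11 = -11 + A)
sqrt(-3741 + D(-10, 64)) = sqrt(-3741 + (-11 + 64)) = sqrt(-3741 + 53) = sqrt(-3688) = 2*I*sqrt(922)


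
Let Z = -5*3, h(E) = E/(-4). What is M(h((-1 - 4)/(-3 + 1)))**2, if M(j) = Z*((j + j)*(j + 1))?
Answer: 50625/1024 ≈ 49.438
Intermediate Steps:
h(E) = -E/4 (h(E) = E*(-1/4) = -E/4)
Z = -15
M(j) = -30*j*(1 + j) (M(j) = -15*(j + j)*(j + 1) = -15*2*j*(1 + j) = -30*j*(1 + j))
M(h((-1 - 4)/(-3 + 1)))**2 = (-30*(-(-1 - 4)/(4*(-3 + 1)))*(1 - (-1 - 4)/(4*(-3 + 1))))**2 = (-30*(-(-5)/(4*(-2)))*(1 - (-5)/(4*(-2))))**2 = (-30*(-(-5)*(-1)/(4*2))*(1 - (-5)*(-1)/(4*2)))**2 = (-30*(-1/4*5/2)*(1 - 1/4*5/2))**2 = (-30*(-5/8)*(1 - 5/8))**2 = (-30*(-5/8)*3/8)**2 = (225/32)**2 = 50625/1024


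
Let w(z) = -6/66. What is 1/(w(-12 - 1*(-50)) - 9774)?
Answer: -11/107515 ≈ -0.00010231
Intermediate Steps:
w(z) = -1/11 (w(z) = -6*1/66 = -1/11)
1/(w(-12 - 1*(-50)) - 9774) = 1/(-1/11 - 9774) = 1/(-107515/11) = -11/107515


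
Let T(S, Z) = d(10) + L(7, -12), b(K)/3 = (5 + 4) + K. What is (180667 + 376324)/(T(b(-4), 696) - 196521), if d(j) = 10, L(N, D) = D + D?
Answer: -24217/8545 ≈ -2.8341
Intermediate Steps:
L(N, D) = 2*D
b(K) = 27 + 3*K (b(K) = 3*((5 + 4) + K) = 3*(9 + K) = 27 + 3*K)
T(S, Z) = -14 (T(S, Z) = 10 + 2*(-12) = 10 - 24 = -14)
(180667 + 376324)/(T(b(-4), 696) - 196521) = (180667 + 376324)/(-14 - 196521) = 556991/(-196535) = 556991*(-1/196535) = -24217/8545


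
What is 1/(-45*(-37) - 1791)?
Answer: -1/126 ≈ -0.0079365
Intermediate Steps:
1/(-45*(-37) - 1791) = 1/(1665 - 1791) = 1/(-126) = -1/126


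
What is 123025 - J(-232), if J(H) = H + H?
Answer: 123489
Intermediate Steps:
J(H) = 2*H
123025 - J(-232) = 123025 - 2*(-232) = 123025 - 1*(-464) = 123025 + 464 = 123489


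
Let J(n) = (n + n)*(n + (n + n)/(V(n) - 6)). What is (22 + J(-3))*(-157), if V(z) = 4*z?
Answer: -5966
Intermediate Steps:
J(n) = 2*n*(n + 2*n/(-6 + 4*n)) (J(n) = (n + n)*(n + (n + n)/(4*n - 6)) = (2*n)*(n + (2*n)/(-6 + 4*n)) = (2*n)*(n + 2*n/(-6 + 4*n)) = 2*n*(n + 2*n/(-6 + 4*n)))
(22 + J(-3))*(-157) = (22 + 4*(-3)²*(-1 - 3)/(-3 + 2*(-3)))*(-157) = (22 + 4*9*(-4)/(-3 - 6))*(-157) = (22 + 4*9*(-4)/(-9))*(-157) = (22 + 4*9*(-⅑)*(-4))*(-157) = (22 + 16)*(-157) = 38*(-157) = -5966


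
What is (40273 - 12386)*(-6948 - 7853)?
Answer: -412755487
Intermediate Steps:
(40273 - 12386)*(-6948 - 7853) = 27887*(-14801) = -412755487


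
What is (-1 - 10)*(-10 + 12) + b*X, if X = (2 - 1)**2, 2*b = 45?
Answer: 1/2 ≈ 0.50000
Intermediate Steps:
b = 45/2 (b = (1/2)*45 = 45/2 ≈ 22.500)
X = 1 (X = 1**2 = 1)
(-1 - 10)*(-10 + 12) + b*X = (-1 - 10)*(-10 + 12) + (45/2)*1 = -11*2 + 45/2 = -22 + 45/2 = 1/2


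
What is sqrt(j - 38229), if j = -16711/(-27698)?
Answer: I*sqrt(29328030928438)/27698 ≈ 195.52*I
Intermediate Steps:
j = 16711/27698 (j = -16711*(-1/27698) = 16711/27698 ≈ 0.60333)
sqrt(j - 38229) = sqrt(16711/27698 - 38229) = sqrt(-1058850131/27698) = I*sqrt(29328030928438)/27698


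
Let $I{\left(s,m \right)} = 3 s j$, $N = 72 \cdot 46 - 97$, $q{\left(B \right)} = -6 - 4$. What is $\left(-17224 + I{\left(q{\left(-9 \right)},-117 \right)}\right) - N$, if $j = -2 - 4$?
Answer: $-20259$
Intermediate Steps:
$q{\left(B \right)} = -10$ ($q{\left(B \right)} = -6 - 4 = -10$)
$j = -6$ ($j = -2 - 4 = -6$)
$N = 3215$ ($N = 3312 - 97 = 3215$)
$I{\left(s,m \right)} = - 18 s$ ($I{\left(s,m \right)} = 3 s \left(-6\right) = - 18 s$)
$\left(-17224 + I{\left(q{\left(-9 \right)},-117 \right)}\right) - N = \left(-17224 - -180\right) - 3215 = \left(-17224 + 180\right) - 3215 = -17044 - 3215 = -20259$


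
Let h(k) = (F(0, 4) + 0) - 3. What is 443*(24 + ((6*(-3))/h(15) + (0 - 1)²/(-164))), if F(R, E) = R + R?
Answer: 2179117/164 ≈ 13287.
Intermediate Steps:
F(R, E) = 2*R
h(k) = -3 (h(k) = (2*0 + 0) - 3 = (0 + 0) - 3 = 0 - 3 = -3)
443*(24 + ((6*(-3))/h(15) + (0 - 1)²/(-164))) = 443*(24 + ((6*(-3))/(-3) + (0 - 1)²/(-164))) = 443*(24 + (-18*(-⅓) + (-1)²*(-1/164))) = 443*(24 + (6 + 1*(-1/164))) = 443*(24 + (6 - 1/164)) = 443*(24 + 983/164) = 443*(4919/164) = 2179117/164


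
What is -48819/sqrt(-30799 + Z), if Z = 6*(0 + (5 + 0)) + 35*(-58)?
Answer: 16273*I*sqrt(39)/377 ≈ 269.56*I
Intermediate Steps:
Z = -2000 (Z = 6*(0 + 5) - 2030 = 6*5 - 2030 = 30 - 2030 = -2000)
-48819/sqrt(-30799 + Z) = -48819/sqrt(-30799 - 2000) = -48819*(-I*sqrt(39)/1131) = -(-16273)*I*sqrt(39)/377 = 16273*I*sqrt(39)/377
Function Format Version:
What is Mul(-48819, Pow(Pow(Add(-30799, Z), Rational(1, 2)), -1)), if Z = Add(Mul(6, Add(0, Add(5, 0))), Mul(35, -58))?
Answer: Mul(Rational(16273, 377), I, Pow(39, Rational(1, 2))) ≈ Mul(269.56, I)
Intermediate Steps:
Z = -2000 (Z = Add(Mul(6, Add(0, 5)), -2030) = Add(Mul(6, 5), -2030) = Add(30, -2030) = -2000)
Mul(-48819, Pow(Pow(Add(-30799, Z), Rational(1, 2)), -1)) = Mul(-48819, Pow(Pow(Add(-30799, -2000), Rational(1, 2)), -1)) = Mul(-48819, Pow(Pow(-32799, Rational(1, 2)), -1)) = Mul(-48819, Pow(Mul(29, I, Pow(39, Rational(1, 2))), -1)) = Mul(-48819, Mul(Rational(-1, 1131), I, Pow(39, Rational(1, 2)))) = Mul(Rational(16273, 377), I, Pow(39, Rational(1, 2)))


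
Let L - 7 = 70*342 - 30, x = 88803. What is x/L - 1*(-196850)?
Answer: 4708150253/23917 ≈ 1.9685e+5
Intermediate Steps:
L = 23917 (L = 7 + (70*342 - 30) = 7 + (23940 - 30) = 7 + 23910 = 23917)
x/L - 1*(-196850) = 88803/23917 - 1*(-196850) = 88803*(1/23917) + 196850 = 88803/23917 + 196850 = 4708150253/23917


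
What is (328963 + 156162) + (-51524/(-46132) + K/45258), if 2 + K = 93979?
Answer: 13327250587331/27471606 ≈ 4.8513e+5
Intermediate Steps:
K = 93977 (K = -2 + 93979 = 93977)
(328963 + 156162) + (-51524/(-46132) + K/45258) = (328963 + 156162) + (-51524/(-46132) + 93977/45258) = 485125 + (-51524*(-1/46132) + 93977*(1/45258)) = 485125 + (12881/11533 + 93977/45258) = 485125 + 87726581/27471606 = 13327250587331/27471606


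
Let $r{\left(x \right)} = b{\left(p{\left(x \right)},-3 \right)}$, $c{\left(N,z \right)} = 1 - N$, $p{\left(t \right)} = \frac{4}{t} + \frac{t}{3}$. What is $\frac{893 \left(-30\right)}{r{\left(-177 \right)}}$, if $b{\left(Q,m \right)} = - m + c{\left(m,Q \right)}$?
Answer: $- \frac{26790}{7} \approx -3827.1$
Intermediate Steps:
$p{\left(t \right)} = \frac{4}{t} + \frac{t}{3}$ ($p{\left(t \right)} = \frac{4}{t} + t \frac{1}{3} = \frac{4}{t} + \frac{t}{3}$)
$b{\left(Q,m \right)} = 1 - 2 m$ ($b{\left(Q,m \right)} = - m - \left(-1 + m\right) = 1 - 2 m$)
$r{\left(x \right)} = 7$ ($r{\left(x \right)} = 1 - -6 = 1 + 6 = 7$)
$\frac{893 \left(-30\right)}{r{\left(-177 \right)}} = \frac{893 \left(-30\right)}{7} = \left(-26790\right) \frac{1}{7} = - \frac{26790}{7}$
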